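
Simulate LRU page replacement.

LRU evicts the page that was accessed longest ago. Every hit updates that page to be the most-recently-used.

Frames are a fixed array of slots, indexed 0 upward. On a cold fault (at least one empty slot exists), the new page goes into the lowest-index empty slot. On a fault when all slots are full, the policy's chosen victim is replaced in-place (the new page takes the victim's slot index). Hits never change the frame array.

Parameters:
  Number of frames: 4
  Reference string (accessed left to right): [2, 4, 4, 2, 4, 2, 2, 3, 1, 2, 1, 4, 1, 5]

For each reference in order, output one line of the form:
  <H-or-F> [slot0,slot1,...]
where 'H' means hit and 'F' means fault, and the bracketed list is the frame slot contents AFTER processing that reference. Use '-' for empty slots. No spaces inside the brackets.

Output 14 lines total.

F [2,-,-,-]
F [2,4,-,-]
H [2,4,-,-]
H [2,4,-,-]
H [2,4,-,-]
H [2,4,-,-]
H [2,4,-,-]
F [2,4,3,-]
F [2,4,3,1]
H [2,4,3,1]
H [2,4,3,1]
H [2,4,3,1]
H [2,4,3,1]
F [2,4,5,1]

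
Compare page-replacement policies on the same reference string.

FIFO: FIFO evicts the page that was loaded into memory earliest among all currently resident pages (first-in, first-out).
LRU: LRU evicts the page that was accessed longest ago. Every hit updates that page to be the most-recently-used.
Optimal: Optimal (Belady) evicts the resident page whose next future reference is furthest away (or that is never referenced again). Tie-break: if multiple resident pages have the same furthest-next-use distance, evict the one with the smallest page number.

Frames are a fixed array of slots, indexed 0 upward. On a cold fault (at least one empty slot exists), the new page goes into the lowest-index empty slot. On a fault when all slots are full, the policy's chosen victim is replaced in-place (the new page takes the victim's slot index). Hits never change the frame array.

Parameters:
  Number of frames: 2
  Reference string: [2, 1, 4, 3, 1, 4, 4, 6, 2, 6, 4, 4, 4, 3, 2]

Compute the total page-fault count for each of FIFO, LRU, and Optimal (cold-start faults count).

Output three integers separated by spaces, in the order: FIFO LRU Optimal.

--- FIFO ---
  step 0: ref 2 -> FAULT, frames=[2,-] (faults so far: 1)
  step 1: ref 1 -> FAULT, frames=[2,1] (faults so far: 2)
  step 2: ref 4 -> FAULT, evict 2, frames=[4,1] (faults so far: 3)
  step 3: ref 3 -> FAULT, evict 1, frames=[4,3] (faults so far: 4)
  step 4: ref 1 -> FAULT, evict 4, frames=[1,3] (faults so far: 5)
  step 5: ref 4 -> FAULT, evict 3, frames=[1,4] (faults so far: 6)
  step 6: ref 4 -> HIT, frames=[1,4] (faults so far: 6)
  step 7: ref 6 -> FAULT, evict 1, frames=[6,4] (faults so far: 7)
  step 8: ref 2 -> FAULT, evict 4, frames=[6,2] (faults so far: 8)
  step 9: ref 6 -> HIT, frames=[6,2] (faults so far: 8)
  step 10: ref 4 -> FAULT, evict 6, frames=[4,2] (faults so far: 9)
  step 11: ref 4 -> HIT, frames=[4,2] (faults so far: 9)
  step 12: ref 4 -> HIT, frames=[4,2] (faults so far: 9)
  step 13: ref 3 -> FAULT, evict 2, frames=[4,3] (faults so far: 10)
  step 14: ref 2 -> FAULT, evict 4, frames=[2,3] (faults so far: 11)
  FIFO total faults: 11
--- LRU ---
  step 0: ref 2 -> FAULT, frames=[2,-] (faults so far: 1)
  step 1: ref 1 -> FAULT, frames=[2,1] (faults so far: 2)
  step 2: ref 4 -> FAULT, evict 2, frames=[4,1] (faults so far: 3)
  step 3: ref 3 -> FAULT, evict 1, frames=[4,3] (faults so far: 4)
  step 4: ref 1 -> FAULT, evict 4, frames=[1,3] (faults so far: 5)
  step 5: ref 4 -> FAULT, evict 3, frames=[1,4] (faults so far: 6)
  step 6: ref 4 -> HIT, frames=[1,4] (faults so far: 6)
  step 7: ref 6 -> FAULT, evict 1, frames=[6,4] (faults so far: 7)
  step 8: ref 2 -> FAULT, evict 4, frames=[6,2] (faults so far: 8)
  step 9: ref 6 -> HIT, frames=[6,2] (faults so far: 8)
  step 10: ref 4 -> FAULT, evict 2, frames=[6,4] (faults so far: 9)
  step 11: ref 4 -> HIT, frames=[6,4] (faults so far: 9)
  step 12: ref 4 -> HIT, frames=[6,4] (faults so far: 9)
  step 13: ref 3 -> FAULT, evict 6, frames=[3,4] (faults so far: 10)
  step 14: ref 2 -> FAULT, evict 4, frames=[3,2] (faults so far: 11)
  LRU total faults: 11
--- Optimal ---
  step 0: ref 2 -> FAULT, frames=[2,-] (faults so far: 1)
  step 1: ref 1 -> FAULT, frames=[2,1] (faults so far: 2)
  step 2: ref 4 -> FAULT, evict 2, frames=[4,1] (faults so far: 3)
  step 3: ref 3 -> FAULT, evict 4, frames=[3,1] (faults so far: 4)
  step 4: ref 1 -> HIT, frames=[3,1] (faults so far: 4)
  step 5: ref 4 -> FAULT, evict 1, frames=[3,4] (faults so far: 5)
  step 6: ref 4 -> HIT, frames=[3,4] (faults so far: 5)
  step 7: ref 6 -> FAULT, evict 3, frames=[6,4] (faults so far: 6)
  step 8: ref 2 -> FAULT, evict 4, frames=[6,2] (faults so far: 7)
  step 9: ref 6 -> HIT, frames=[6,2] (faults so far: 7)
  step 10: ref 4 -> FAULT, evict 6, frames=[4,2] (faults so far: 8)
  step 11: ref 4 -> HIT, frames=[4,2] (faults so far: 8)
  step 12: ref 4 -> HIT, frames=[4,2] (faults so far: 8)
  step 13: ref 3 -> FAULT, evict 4, frames=[3,2] (faults so far: 9)
  step 14: ref 2 -> HIT, frames=[3,2] (faults so far: 9)
  Optimal total faults: 9

Answer: 11 11 9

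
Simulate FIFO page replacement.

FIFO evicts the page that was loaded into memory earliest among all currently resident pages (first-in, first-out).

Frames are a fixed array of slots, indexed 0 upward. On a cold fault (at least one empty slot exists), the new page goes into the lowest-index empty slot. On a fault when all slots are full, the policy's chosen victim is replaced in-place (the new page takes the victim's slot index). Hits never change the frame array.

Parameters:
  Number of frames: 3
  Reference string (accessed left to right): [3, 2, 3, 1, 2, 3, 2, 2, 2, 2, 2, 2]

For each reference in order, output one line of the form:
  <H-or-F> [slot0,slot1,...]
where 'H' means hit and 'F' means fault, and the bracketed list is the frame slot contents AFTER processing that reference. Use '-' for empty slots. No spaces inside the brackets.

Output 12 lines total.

F [3,-,-]
F [3,2,-]
H [3,2,-]
F [3,2,1]
H [3,2,1]
H [3,2,1]
H [3,2,1]
H [3,2,1]
H [3,2,1]
H [3,2,1]
H [3,2,1]
H [3,2,1]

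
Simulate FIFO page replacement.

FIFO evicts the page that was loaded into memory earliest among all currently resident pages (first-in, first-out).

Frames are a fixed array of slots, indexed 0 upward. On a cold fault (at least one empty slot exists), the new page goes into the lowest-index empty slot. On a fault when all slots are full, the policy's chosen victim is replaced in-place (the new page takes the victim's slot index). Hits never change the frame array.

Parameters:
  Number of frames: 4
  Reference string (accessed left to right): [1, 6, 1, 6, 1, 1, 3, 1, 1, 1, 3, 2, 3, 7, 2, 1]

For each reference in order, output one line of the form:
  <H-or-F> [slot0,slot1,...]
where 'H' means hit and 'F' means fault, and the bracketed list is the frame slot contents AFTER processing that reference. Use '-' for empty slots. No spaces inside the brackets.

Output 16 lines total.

F [1,-,-,-]
F [1,6,-,-]
H [1,6,-,-]
H [1,6,-,-]
H [1,6,-,-]
H [1,6,-,-]
F [1,6,3,-]
H [1,6,3,-]
H [1,6,3,-]
H [1,6,3,-]
H [1,6,3,-]
F [1,6,3,2]
H [1,6,3,2]
F [7,6,3,2]
H [7,6,3,2]
F [7,1,3,2]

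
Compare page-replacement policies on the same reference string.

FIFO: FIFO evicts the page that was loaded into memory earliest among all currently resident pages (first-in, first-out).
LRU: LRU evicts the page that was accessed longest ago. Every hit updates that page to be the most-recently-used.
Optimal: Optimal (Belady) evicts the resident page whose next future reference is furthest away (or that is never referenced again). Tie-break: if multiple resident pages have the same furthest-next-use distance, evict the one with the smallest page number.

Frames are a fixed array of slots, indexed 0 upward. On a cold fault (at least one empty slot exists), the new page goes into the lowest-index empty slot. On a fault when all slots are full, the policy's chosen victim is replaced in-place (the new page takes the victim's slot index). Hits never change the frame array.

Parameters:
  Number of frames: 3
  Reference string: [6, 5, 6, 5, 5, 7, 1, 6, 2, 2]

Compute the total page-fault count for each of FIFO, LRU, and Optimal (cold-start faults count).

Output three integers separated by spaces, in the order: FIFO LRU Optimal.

--- FIFO ---
  step 0: ref 6 -> FAULT, frames=[6,-,-] (faults so far: 1)
  step 1: ref 5 -> FAULT, frames=[6,5,-] (faults so far: 2)
  step 2: ref 6 -> HIT, frames=[6,5,-] (faults so far: 2)
  step 3: ref 5 -> HIT, frames=[6,5,-] (faults so far: 2)
  step 4: ref 5 -> HIT, frames=[6,5,-] (faults so far: 2)
  step 5: ref 7 -> FAULT, frames=[6,5,7] (faults so far: 3)
  step 6: ref 1 -> FAULT, evict 6, frames=[1,5,7] (faults so far: 4)
  step 7: ref 6 -> FAULT, evict 5, frames=[1,6,7] (faults so far: 5)
  step 8: ref 2 -> FAULT, evict 7, frames=[1,6,2] (faults so far: 6)
  step 9: ref 2 -> HIT, frames=[1,6,2] (faults so far: 6)
  FIFO total faults: 6
--- LRU ---
  step 0: ref 6 -> FAULT, frames=[6,-,-] (faults so far: 1)
  step 1: ref 5 -> FAULT, frames=[6,5,-] (faults so far: 2)
  step 2: ref 6 -> HIT, frames=[6,5,-] (faults so far: 2)
  step 3: ref 5 -> HIT, frames=[6,5,-] (faults so far: 2)
  step 4: ref 5 -> HIT, frames=[6,5,-] (faults so far: 2)
  step 5: ref 7 -> FAULT, frames=[6,5,7] (faults so far: 3)
  step 6: ref 1 -> FAULT, evict 6, frames=[1,5,7] (faults so far: 4)
  step 7: ref 6 -> FAULT, evict 5, frames=[1,6,7] (faults so far: 5)
  step 8: ref 2 -> FAULT, evict 7, frames=[1,6,2] (faults so far: 6)
  step 9: ref 2 -> HIT, frames=[1,6,2] (faults so far: 6)
  LRU total faults: 6
--- Optimal ---
  step 0: ref 6 -> FAULT, frames=[6,-,-] (faults so far: 1)
  step 1: ref 5 -> FAULT, frames=[6,5,-] (faults so far: 2)
  step 2: ref 6 -> HIT, frames=[6,5,-] (faults so far: 2)
  step 3: ref 5 -> HIT, frames=[6,5,-] (faults so far: 2)
  step 4: ref 5 -> HIT, frames=[6,5,-] (faults so far: 2)
  step 5: ref 7 -> FAULT, frames=[6,5,7] (faults so far: 3)
  step 6: ref 1 -> FAULT, evict 5, frames=[6,1,7] (faults so far: 4)
  step 7: ref 6 -> HIT, frames=[6,1,7] (faults so far: 4)
  step 8: ref 2 -> FAULT, evict 1, frames=[6,2,7] (faults so far: 5)
  step 9: ref 2 -> HIT, frames=[6,2,7] (faults so far: 5)
  Optimal total faults: 5

Answer: 6 6 5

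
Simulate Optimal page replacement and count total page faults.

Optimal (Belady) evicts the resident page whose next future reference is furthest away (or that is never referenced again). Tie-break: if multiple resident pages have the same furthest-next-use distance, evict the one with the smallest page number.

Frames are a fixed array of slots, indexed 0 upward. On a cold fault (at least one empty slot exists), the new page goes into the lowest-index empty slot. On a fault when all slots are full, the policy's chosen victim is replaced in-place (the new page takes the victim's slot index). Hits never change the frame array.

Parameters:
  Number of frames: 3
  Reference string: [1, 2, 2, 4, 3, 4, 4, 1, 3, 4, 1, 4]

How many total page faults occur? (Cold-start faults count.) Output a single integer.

Step 0: ref 1 → FAULT, frames=[1,-,-]
Step 1: ref 2 → FAULT, frames=[1,2,-]
Step 2: ref 2 → HIT, frames=[1,2,-]
Step 3: ref 4 → FAULT, frames=[1,2,4]
Step 4: ref 3 → FAULT (evict 2), frames=[1,3,4]
Step 5: ref 4 → HIT, frames=[1,3,4]
Step 6: ref 4 → HIT, frames=[1,3,4]
Step 7: ref 1 → HIT, frames=[1,3,4]
Step 8: ref 3 → HIT, frames=[1,3,4]
Step 9: ref 4 → HIT, frames=[1,3,4]
Step 10: ref 1 → HIT, frames=[1,3,4]
Step 11: ref 4 → HIT, frames=[1,3,4]
Total faults: 4

Answer: 4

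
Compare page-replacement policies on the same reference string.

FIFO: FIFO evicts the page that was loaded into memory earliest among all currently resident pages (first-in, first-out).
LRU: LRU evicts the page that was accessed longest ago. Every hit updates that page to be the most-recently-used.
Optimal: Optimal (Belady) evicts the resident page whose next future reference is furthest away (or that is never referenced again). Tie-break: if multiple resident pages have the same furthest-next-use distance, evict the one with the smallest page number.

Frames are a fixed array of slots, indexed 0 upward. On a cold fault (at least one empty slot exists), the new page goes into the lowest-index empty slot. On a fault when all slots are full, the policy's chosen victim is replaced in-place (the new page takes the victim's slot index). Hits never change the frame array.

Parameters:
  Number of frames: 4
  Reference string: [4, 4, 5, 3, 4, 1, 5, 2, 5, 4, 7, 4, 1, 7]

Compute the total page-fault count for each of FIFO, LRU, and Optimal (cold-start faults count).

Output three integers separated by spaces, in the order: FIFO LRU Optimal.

--- FIFO ---
  step 0: ref 4 -> FAULT, frames=[4,-,-,-] (faults so far: 1)
  step 1: ref 4 -> HIT, frames=[4,-,-,-] (faults so far: 1)
  step 2: ref 5 -> FAULT, frames=[4,5,-,-] (faults so far: 2)
  step 3: ref 3 -> FAULT, frames=[4,5,3,-] (faults so far: 3)
  step 4: ref 4 -> HIT, frames=[4,5,3,-] (faults so far: 3)
  step 5: ref 1 -> FAULT, frames=[4,5,3,1] (faults so far: 4)
  step 6: ref 5 -> HIT, frames=[4,5,3,1] (faults so far: 4)
  step 7: ref 2 -> FAULT, evict 4, frames=[2,5,3,1] (faults so far: 5)
  step 8: ref 5 -> HIT, frames=[2,5,3,1] (faults so far: 5)
  step 9: ref 4 -> FAULT, evict 5, frames=[2,4,3,1] (faults so far: 6)
  step 10: ref 7 -> FAULT, evict 3, frames=[2,4,7,1] (faults so far: 7)
  step 11: ref 4 -> HIT, frames=[2,4,7,1] (faults so far: 7)
  step 12: ref 1 -> HIT, frames=[2,4,7,1] (faults so far: 7)
  step 13: ref 7 -> HIT, frames=[2,4,7,1] (faults so far: 7)
  FIFO total faults: 7
--- LRU ---
  step 0: ref 4 -> FAULT, frames=[4,-,-,-] (faults so far: 1)
  step 1: ref 4 -> HIT, frames=[4,-,-,-] (faults so far: 1)
  step 2: ref 5 -> FAULT, frames=[4,5,-,-] (faults so far: 2)
  step 3: ref 3 -> FAULT, frames=[4,5,3,-] (faults so far: 3)
  step 4: ref 4 -> HIT, frames=[4,5,3,-] (faults so far: 3)
  step 5: ref 1 -> FAULT, frames=[4,5,3,1] (faults so far: 4)
  step 6: ref 5 -> HIT, frames=[4,5,3,1] (faults so far: 4)
  step 7: ref 2 -> FAULT, evict 3, frames=[4,5,2,1] (faults so far: 5)
  step 8: ref 5 -> HIT, frames=[4,5,2,1] (faults so far: 5)
  step 9: ref 4 -> HIT, frames=[4,5,2,1] (faults so far: 5)
  step 10: ref 7 -> FAULT, evict 1, frames=[4,5,2,7] (faults so far: 6)
  step 11: ref 4 -> HIT, frames=[4,5,2,7] (faults so far: 6)
  step 12: ref 1 -> FAULT, evict 2, frames=[4,5,1,7] (faults so far: 7)
  step 13: ref 7 -> HIT, frames=[4,5,1,7] (faults so far: 7)
  LRU total faults: 7
--- Optimal ---
  step 0: ref 4 -> FAULT, frames=[4,-,-,-] (faults so far: 1)
  step 1: ref 4 -> HIT, frames=[4,-,-,-] (faults so far: 1)
  step 2: ref 5 -> FAULT, frames=[4,5,-,-] (faults so far: 2)
  step 3: ref 3 -> FAULT, frames=[4,5,3,-] (faults so far: 3)
  step 4: ref 4 -> HIT, frames=[4,5,3,-] (faults so far: 3)
  step 5: ref 1 -> FAULT, frames=[4,5,3,1] (faults so far: 4)
  step 6: ref 5 -> HIT, frames=[4,5,3,1] (faults so far: 4)
  step 7: ref 2 -> FAULT, evict 3, frames=[4,5,2,1] (faults so far: 5)
  step 8: ref 5 -> HIT, frames=[4,5,2,1] (faults so far: 5)
  step 9: ref 4 -> HIT, frames=[4,5,2,1] (faults so far: 5)
  step 10: ref 7 -> FAULT, evict 2, frames=[4,5,7,1] (faults so far: 6)
  step 11: ref 4 -> HIT, frames=[4,5,7,1] (faults so far: 6)
  step 12: ref 1 -> HIT, frames=[4,5,7,1] (faults so far: 6)
  step 13: ref 7 -> HIT, frames=[4,5,7,1] (faults so far: 6)
  Optimal total faults: 6

Answer: 7 7 6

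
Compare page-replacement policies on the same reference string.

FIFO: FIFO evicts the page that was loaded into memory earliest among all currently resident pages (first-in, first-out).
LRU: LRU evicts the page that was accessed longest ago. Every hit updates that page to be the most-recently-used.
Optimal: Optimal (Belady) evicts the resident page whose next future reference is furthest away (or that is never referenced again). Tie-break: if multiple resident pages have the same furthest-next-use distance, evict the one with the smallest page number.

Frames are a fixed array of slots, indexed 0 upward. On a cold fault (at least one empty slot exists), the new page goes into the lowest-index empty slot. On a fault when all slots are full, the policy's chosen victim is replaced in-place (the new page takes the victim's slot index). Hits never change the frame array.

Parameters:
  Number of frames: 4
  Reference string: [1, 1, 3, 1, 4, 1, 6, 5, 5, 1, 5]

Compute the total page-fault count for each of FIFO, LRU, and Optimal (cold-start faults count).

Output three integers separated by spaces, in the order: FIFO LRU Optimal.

--- FIFO ---
  step 0: ref 1 -> FAULT, frames=[1,-,-,-] (faults so far: 1)
  step 1: ref 1 -> HIT, frames=[1,-,-,-] (faults so far: 1)
  step 2: ref 3 -> FAULT, frames=[1,3,-,-] (faults so far: 2)
  step 3: ref 1 -> HIT, frames=[1,3,-,-] (faults so far: 2)
  step 4: ref 4 -> FAULT, frames=[1,3,4,-] (faults so far: 3)
  step 5: ref 1 -> HIT, frames=[1,3,4,-] (faults so far: 3)
  step 6: ref 6 -> FAULT, frames=[1,3,4,6] (faults so far: 4)
  step 7: ref 5 -> FAULT, evict 1, frames=[5,3,4,6] (faults so far: 5)
  step 8: ref 5 -> HIT, frames=[5,3,4,6] (faults so far: 5)
  step 9: ref 1 -> FAULT, evict 3, frames=[5,1,4,6] (faults so far: 6)
  step 10: ref 5 -> HIT, frames=[5,1,4,6] (faults so far: 6)
  FIFO total faults: 6
--- LRU ---
  step 0: ref 1 -> FAULT, frames=[1,-,-,-] (faults so far: 1)
  step 1: ref 1 -> HIT, frames=[1,-,-,-] (faults so far: 1)
  step 2: ref 3 -> FAULT, frames=[1,3,-,-] (faults so far: 2)
  step 3: ref 1 -> HIT, frames=[1,3,-,-] (faults so far: 2)
  step 4: ref 4 -> FAULT, frames=[1,3,4,-] (faults so far: 3)
  step 5: ref 1 -> HIT, frames=[1,3,4,-] (faults so far: 3)
  step 6: ref 6 -> FAULT, frames=[1,3,4,6] (faults so far: 4)
  step 7: ref 5 -> FAULT, evict 3, frames=[1,5,4,6] (faults so far: 5)
  step 8: ref 5 -> HIT, frames=[1,5,4,6] (faults so far: 5)
  step 9: ref 1 -> HIT, frames=[1,5,4,6] (faults so far: 5)
  step 10: ref 5 -> HIT, frames=[1,5,4,6] (faults so far: 5)
  LRU total faults: 5
--- Optimal ---
  step 0: ref 1 -> FAULT, frames=[1,-,-,-] (faults so far: 1)
  step 1: ref 1 -> HIT, frames=[1,-,-,-] (faults so far: 1)
  step 2: ref 3 -> FAULT, frames=[1,3,-,-] (faults so far: 2)
  step 3: ref 1 -> HIT, frames=[1,3,-,-] (faults so far: 2)
  step 4: ref 4 -> FAULT, frames=[1,3,4,-] (faults so far: 3)
  step 5: ref 1 -> HIT, frames=[1,3,4,-] (faults so far: 3)
  step 6: ref 6 -> FAULT, frames=[1,3,4,6] (faults so far: 4)
  step 7: ref 5 -> FAULT, evict 3, frames=[1,5,4,6] (faults so far: 5)
  step 8: ref 5 -> HIT, frames=[1,5,4,6] (faults so far: 5)
  step 9: ref 1 -> HIT, frames=[1,5,4,6] (faults so far: 5)
  step 10: ref 5 -> HIT, frames=[1,5,4,6] (faults so far: 5)
  Optimal total faults: 5

Answer: 6 5 5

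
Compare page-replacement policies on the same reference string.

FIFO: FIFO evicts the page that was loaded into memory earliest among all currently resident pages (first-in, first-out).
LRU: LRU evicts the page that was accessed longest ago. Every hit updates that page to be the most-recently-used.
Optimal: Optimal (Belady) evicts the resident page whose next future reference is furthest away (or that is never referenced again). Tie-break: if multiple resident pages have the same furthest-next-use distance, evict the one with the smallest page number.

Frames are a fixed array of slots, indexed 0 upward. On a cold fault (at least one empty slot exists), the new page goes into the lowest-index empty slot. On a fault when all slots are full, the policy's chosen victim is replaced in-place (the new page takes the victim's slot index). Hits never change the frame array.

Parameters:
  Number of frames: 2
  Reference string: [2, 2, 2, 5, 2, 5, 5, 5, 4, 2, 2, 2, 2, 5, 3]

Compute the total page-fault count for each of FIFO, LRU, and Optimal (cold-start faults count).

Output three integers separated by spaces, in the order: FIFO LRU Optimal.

Answer: 6 6 5

Derivation:
--- FIFO ---
  step 0: ref 2 -> FAULT, frames=[2,-] (faults so far: 1)
  step 1: ref 2 -> HIT, frames=[2,-] (faults so far: 1)
  step 2: ref 2 -> HIT, frames=[2,-] (faults so far: 1)
  step 3: ref 5 -> FAULT, frames=[2,5] (faults so far: 2)
  step 4: ref 2 -> HIT, frames=[2,5] (faults so far: 2)
  step 5: ref 5 -> HIT, frames=[2,5] (faults so far: 2)
  step 6: ref 5 -> HIT, frames=[2,5] (faults so far: 2)
  step 7: ref 5 -> HIT, frames=[2,5] (faults so far: 2)
  step 8: ref 4 -> FAULT, evict 2, frames=[4,5] (faults so far: 3)
  step 9: ref 2 -> FAULT, evict 5, frames=[4,2] (faults so far: 4)
  step 10: ref 2 -> HIT, frames=[4,2] (faults so far: 4)
  step 11: ref 2 -> HIT, frames=[4,2] (faults so far: 4)
  step 12: ref 2 -> HIT, frames=[4,2] (faults so far: 4)
  step 13: ref 5 -> FAULT, evict 4, frames=[5,2] (faults so far: 5)
  step 14: ref 3 -> FAULT, evict 2, frames=[5,3] (faults so far: 6)
  FIFO total faults: 6
--- LRU ---
  step 0: ref 2 -> FAULT, frames=[2,-] (faults so far: 1)
  step 1: ref 2 -> HIT, frames=[2,-] (faults so far: 1)
  step 2: ref 2 -> HIT, frames=[2,-] (faults so far: 1)
  step 3: ref 5 -> FAULT, frames=[2,5] (faults so far: 2)
  step 4: ref 2 -> HIT, frames=[2,5] (faults so far: 2)
  step 5: ref 5 -> HIT, frames=[2,5] (faults so far: 2)
  step 6: ref 5 -> HIT, frames=[2,5] (faults so far: 2)
  step 7: ref 5 -> HIT, frames=[2,5] (faults so far: 2)
  step 8: ref 4 -> FAULT, evict 2, frames=[4,5] (faults so far: 3)
  step 9: ref 2 -> FAULT, evict 5, frames=[4,2] (faults so far: 4)
  step 10: ref 2 -> HIT, frames=[4,2] (faults so far: 4)
  step 11: ref 2 -> HIT, frames=[4,2] (faults so far: 4)
  step 12: ref 2 -> HIT, frames=[4,2] (faults so far: 4)
  step 13: ref 5 -> FAULT, evict 4, frames=[5,2] (faults so far: 5)
  step 14: ref 3 -> FAULT, evict 2, frames=[5,3] (faults so far: 6)
  LRU total faults: 6
--- Optimal ---
  step 0: ref 2 -> FAULT, frames=[2,-] (faults so far: 1)
  step 1: ref 2 -> HIT, frames=[2,-] (faults so far: 1)
  step 2: ref 2 -> HIT, frames=[2,-] (faults so far: 1)
  step 3: ref 5 -> FAULT, frames=[2,5] (faults so far: 2)
  step 4: ref 2 -> HIT, frames=[2,5] (faults so far: 2)
  step 5: ref 5 -> HIT, frames=[2,5] (faults so far: 2)
  step 6: ref 5 -> HIT, frames=[2,5] (faults so far: 2)
  step 7: ref 5 -> HIT, frames=[2,5] (faults so far: 2)
  step 8: ref 4 -> FAULT, evict 5, frames=[2,4] (faults so far: 3)
  step 9: ref 2 -> HIT, frames=[2,4] (faults so far: 3)
  step 10: ref 2 -> HIT, frames=[2,4] (faults so far: 3)
  step 11: ref 2 -> HIT, frames=[2,4] (faults so far: 3)
  step 12: ref 2 -> HIT, frames=[2,4] (faults so far: 3)
  step 13: ref 5 -> FAULT, evict 2, frames=[5,4] (faults so far: 4)
  step 14: ref 3 -> FAULT, evict 4, frames=[5,3] (faults so far: 5)
  Optimal total faults: 5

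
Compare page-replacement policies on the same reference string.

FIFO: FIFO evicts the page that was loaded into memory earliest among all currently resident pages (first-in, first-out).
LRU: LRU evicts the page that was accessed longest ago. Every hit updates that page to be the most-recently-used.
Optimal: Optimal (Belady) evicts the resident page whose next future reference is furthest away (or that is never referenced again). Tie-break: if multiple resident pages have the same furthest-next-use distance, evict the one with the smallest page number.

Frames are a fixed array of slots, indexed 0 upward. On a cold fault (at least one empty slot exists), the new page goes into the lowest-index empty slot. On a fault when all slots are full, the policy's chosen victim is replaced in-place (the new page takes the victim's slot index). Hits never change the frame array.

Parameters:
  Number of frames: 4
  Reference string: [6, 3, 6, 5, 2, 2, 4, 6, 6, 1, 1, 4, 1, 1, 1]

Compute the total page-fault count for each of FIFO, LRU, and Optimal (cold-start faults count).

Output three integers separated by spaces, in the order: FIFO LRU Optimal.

Answer: 7 6 6

Derivation:
--- FIFO ---
  step 0: ref 6 -> FAULT, frames=[6,-,-,-] (faults so far: 1)
  step 1: ref 3 -> FAULT, frames=[6,3,-,-] (faults so far: 2)
  step 2: ref 6 -> HIT, frames=[6,3,-,-] (faults so far: 2)
  step 3: ref 5 -> FAULT, frames=[6,3,5,-] (faults so far: 3)
  step 4: ref 2 -> FAULT, frames=[6,3,5,2] (faults so far: 4)
  step 5: ref 2 -> HIT, frames=[6,3,5,2] (faults so far: 4)
  step 6: ref 4 -> FAULT, evict 6, frames=[4,3,5,2] (faults so far: 5)
  step 7: ref 6 -> FAULT, evict 3, frames=[4,6,5,2] (faults so far: 6)
  step 8: ref 6 -> HIT, frames=[4,6,5,2] (faults so far: 6)
  step 9: ref 1 -> FAULT, evict 5, frames=[4,6,1,2] (faults so far: 7)
  step 10: ref 1 -> HIT, frames=[4,6,1,2] (faults so far: 7)
  step 11: ref 4 -> HIT, frames=[4,6,1,2] (faults so far: 7)
  step 12: ref 1 -> HIT, frames=[4,6,1,2] (faults so far: 7)
  step 13: ref 1 -> HIT, frames=[4,6,1,2] (faults so far: 7)
  step 14: ref 1 -> HIT, frames=[4,6,1,2] (faults so far: 7)
  FIFO total faults: 7
--- LRU ---
  step 0: ref 6 -> FAULT, frames=[6,-,-,-] (faults so far: 1)
  step 1: ref 3 -> FAULT, frames=[6,3,-,-] (faults so far: 2)
  step 2: ref 6 -> HIT, frames=[6,3,-,-] (faults so far: 2)
  step 3: ref 5 -> FAULT, frames=[6,3,5,-] (faults so far: 3)
  step 4: ref 2 -> FAULT, frames=[6,3,5,2] (faults so far: 4)
  step 5: ref 2 -> HIT, frames=[6,3,5,2] (faults so far: 4)
  step 6: ref 4 -> FAULT, evict 3, frames=[6,4,5,2] (faults so far: 5)
  step 7: ref 6 -> HIT, frames=[6,4,5,2] (faults so far: 5)
  step 8: ref 6 -> HIT, frames=[6,4,5,2] (faults so far: 5)
  step 9: ref 1 -> FAULT, evict 5, frames=[6,4,1,2] (faults so far: 6)
  step 10: ref 1 -> HIT, frames=[6,4,1,2] (faults so far: 6)
  step 11: ref 4 -> HIT, frames=[6,4,1,2] (faults so far: 6)
  step 12: ref 1 -> HIT, frames=[6,4,1,2] (faults so far: 6)
  step 13: ref 1 -> HIT, frames=[6,4,1,2] (faults so far: 6)
  step 14: ref 1 -> HIT, frames=[6,4,1,2] (faults so far: 6)
  LRU total faults: 6
--- Optimal ---
  step 0: ref 6 -> FAULT, frames=[6,-,-,-] (faults so far: 1)
  step 1: ref 3 -> FAULT, frames=[6,3,-,-] (faults so far: 2)
  step 2: ref 6 -> HIT, frames=[6,3,-,-] (faults so far: 2)
  step 3: ref 5 -> FAULT, frames=[6,3,5,-] (faults so far: 3)
  step 4: ref 2 -> FAULT, frames=[6,3,5,2] (faults so far: 4)
  step 5: ref 2 -> HIT, frames=[6,3,5,2] (faults so far: 4)
  step 6: ref 4 -> FAULT, evict 2, frames=[6,3,5,4] (faults so far: 5)
  step 7: ref 6 -> HIT, frames=[6,3,5,4] (faults so far: 5)
  step 8: ref 6 -> HIT, frames=[6,3,5,4] (faults so far: 5)
  step 9: ref 1 -> FAULT, evict 3, frames=[6,1,5,4] (faults so far: 6)
  step 10: ref 1 -> HIT, frames=[6,1,5,4] (faults so far: 6)
  step 11: ref 4 -> HIT, frames=[6,1,5,4] (faults so far: 6)
  step 12: ref 1 -> HIT, frames=[6,1,5,4] (faults so far: 6)
  step 13: ref 1 -> HIT, frames=[6,1,5,4] (faults so far: 6)
  step 14: ref 1 -> HIT, frames=[6,1,5,4] (faults so far: 6)
  Optimal total faults: 6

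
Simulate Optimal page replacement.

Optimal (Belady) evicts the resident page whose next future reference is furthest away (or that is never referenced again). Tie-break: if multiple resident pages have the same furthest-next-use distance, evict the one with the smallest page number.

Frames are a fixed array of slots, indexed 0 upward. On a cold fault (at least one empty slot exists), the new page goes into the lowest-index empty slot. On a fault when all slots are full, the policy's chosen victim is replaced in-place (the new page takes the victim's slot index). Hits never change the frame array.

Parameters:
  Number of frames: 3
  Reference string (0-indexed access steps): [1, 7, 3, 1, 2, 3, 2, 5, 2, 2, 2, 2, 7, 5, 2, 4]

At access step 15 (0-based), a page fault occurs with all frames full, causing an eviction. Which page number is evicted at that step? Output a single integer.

Answer: 2

Derivation:
Step 0: ref 1 -> FAULT, frames=[1,-,-]
Step 1: ref 7 -> FAULT, frames=[1,7,-]
Step 2: ref 3 -> FAULT, frames=[1,7,3]
Step 3: ref 1 -> HIT, frames=[1,7,3]
Step 4: ref 2 -> FAULT, evict 1, frames=[2,7,3]
Step 5: ref 3 -> HIT, frames=[2,7,3]
Step 6: ref 2 -> HIT, frames=[2,7,3]
Step 7: ref 5 -> FAULT, evict 3, frames=[2,7,5]
Step 8: ref 2 -> HIT, frames=[2,7,5]
Step 9: ref 2 -> HIT, frames=[2,7,5]
Step 10: ref 2 -> HIT, frames=[2,7,5]
Step 11: ref 2 -> HIT, frames=[2,7,5]
Step 12: ref 7 -> HIT, frames=[2,7,5]
Step 13: ref 5 -> HIT, frames=[2,7,5]
Step 14: ref 2 -> HIT, frames=[2,7,5]
Step 15: ref 4 -> FAULT, evict 2, frames=[4,7,5]
At step 15: evicted page 2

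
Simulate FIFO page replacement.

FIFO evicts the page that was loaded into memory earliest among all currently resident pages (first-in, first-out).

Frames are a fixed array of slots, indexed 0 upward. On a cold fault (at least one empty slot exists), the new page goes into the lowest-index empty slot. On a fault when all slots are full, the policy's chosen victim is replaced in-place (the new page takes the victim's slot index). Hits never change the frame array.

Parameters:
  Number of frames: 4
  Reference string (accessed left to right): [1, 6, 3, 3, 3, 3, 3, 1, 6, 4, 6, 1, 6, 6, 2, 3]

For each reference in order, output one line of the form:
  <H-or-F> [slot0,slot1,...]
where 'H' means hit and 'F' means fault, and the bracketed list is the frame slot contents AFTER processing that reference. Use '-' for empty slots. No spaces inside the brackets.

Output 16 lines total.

F [1,-,-,-]
F [1,6,-,-]
F [1,6,3,-]
H [1,6,3,-]
H [1,6,3,-]
H [1,6,3,-]
H [1,6,3,-]
H [1,6,3,-]
H [1,6,3,-]
F [1,6,3,4]
H [1,6,3,4]
H [1,6,3,4]
H [1,6,3,4]
H [1,6,3,4]
F [2,6,3,4]
H [2,6,3,4]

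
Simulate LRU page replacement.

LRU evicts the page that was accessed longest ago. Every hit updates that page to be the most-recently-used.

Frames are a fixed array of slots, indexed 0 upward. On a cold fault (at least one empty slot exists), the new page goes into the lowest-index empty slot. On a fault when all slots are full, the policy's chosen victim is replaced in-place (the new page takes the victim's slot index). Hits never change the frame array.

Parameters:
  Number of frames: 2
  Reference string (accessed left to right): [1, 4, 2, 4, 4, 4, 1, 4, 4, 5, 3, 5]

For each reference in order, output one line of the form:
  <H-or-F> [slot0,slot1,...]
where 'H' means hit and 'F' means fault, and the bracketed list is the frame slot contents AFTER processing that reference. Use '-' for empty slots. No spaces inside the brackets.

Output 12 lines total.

F [1,-]
F [1,4]
F [2,4]
H [2,4]
H [2,4]
H [2,4]
F [1,4]
H [1,4]
H [1,4]
F [5,4]
F [5,3]
H [5,3]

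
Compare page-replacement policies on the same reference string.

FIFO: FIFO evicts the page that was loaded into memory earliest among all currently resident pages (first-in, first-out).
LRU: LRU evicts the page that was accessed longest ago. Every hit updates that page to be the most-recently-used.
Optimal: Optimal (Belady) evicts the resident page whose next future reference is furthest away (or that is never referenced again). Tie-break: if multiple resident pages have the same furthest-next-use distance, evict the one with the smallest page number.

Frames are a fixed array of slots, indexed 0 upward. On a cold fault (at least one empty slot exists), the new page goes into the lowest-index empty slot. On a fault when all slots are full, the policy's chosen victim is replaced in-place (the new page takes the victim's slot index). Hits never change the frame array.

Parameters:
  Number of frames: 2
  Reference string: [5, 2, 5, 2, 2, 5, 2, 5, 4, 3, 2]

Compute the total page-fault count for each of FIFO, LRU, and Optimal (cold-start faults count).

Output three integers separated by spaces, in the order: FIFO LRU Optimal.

--- FIFO ---
  step 0: ref 5 -> FAULT, frames=[5,-] (faults so far: 1)
  step 1: ref 2 -> FAULT, frames=[5,2] (faults so far: 2)
  step 2: ref 5 -> HIT, frames=[5,2] (faults so far: 2)
  step 3: ref 2 -> HIT, frames=[5,2] (faults so far: 2)
  step 4: ref 2 -> HIT, frames=[5,2] (faults so far: 2)
  step 5: ref 5 -> HIT, frames=[5,2] (faults so far: 2)
  step 6: ref 2 -> HIT, frames=[5,2] (faults so far: 2)
  step 7: ref 5 -> HIT, frames=[5,2] (faults so far: 2)
  step 8: ref 4 -> FAULT, evict 5, frames=[4,2] (faults so far: 3)
  step 9: ref 3 -> FAULT, evict 2, frames=[4,3] (faults so far: 4)
  step 10: ref 2 -> FAULT, evict 4, frames=[2,3] (faults so far: 5)
  FIFO total faults: 5
--- LRU ---
  step 0: ref 5 -> FAULT, frames=[5,-] (faults so far: 1)
  step 1: ref 2 -> FAULT, frames=[5,2] (faults so far: 2)
  step 2: ref 5 -> HIT, frames=[5,2] (faults so far: 2)
  step 3: ref 2 -> HIT, frames=[5,2] (faults so far: 2)
  step 4: ref 2 -> HIT, frames=[5,2] (faults so far: 2)
  step 5: ref 5 -> HIT, frames=[5,2] (faults so far: 2)
  step 6: ref 2 -> HIT, frames=[5,2] (faults so far: 2)
  step 7: ref 5 -> HIT, frames=[5,2] (faults so far: 2)
  step 8: ref 4 -> FAULT, evict 2, frames=[5,4] (faults so far: 3)
  step 9: ref 3 -> FAULT, evict 5, frames=[3,4] (faults so far: 4)
  step 10: ref 2 -> FAULT, evict 4, frames=[3,2] (faults so far: 5)
  LRU total faults: 5
--- Optimal ---
  step 0: ref 5 -> FAULT, frames=[5,-] (faults so far: 1)
  step 1: ref 2 -> FAULT, frames=[5,2] (faults so far: 2)
  step 2: ref 5 -> HIT, frames=[5,2] (faults so far: 2)
  step 3: ref 2 -> HIT, frames=[5,2] (faults so far: 2)
  step 4: ref 2 -> HIT, frames=[5,2] (faults so far: 2)
  step 5: ref 5 -> HIT, frames=[5,2] (faults so far: 2)
  step 6: ref 2 -> HIT, frames=[5,2] (faults so far: 2)
  step 7: ref 5 -> HIT, frames=[5,2] (faults so far: 2)
  step 8: ref 4 -> FAULT, evict 5, frames=[4,2] (faults so far: 3)
  step 9: ref 3 -> FAULT, evict 4, frames=[3,2] (faults so far: 4)
  step 10: ref 2 -> HIT, frames=[3,2] (faults so far: 4)
  Optimal total faults: 4

Answer: 5 5 4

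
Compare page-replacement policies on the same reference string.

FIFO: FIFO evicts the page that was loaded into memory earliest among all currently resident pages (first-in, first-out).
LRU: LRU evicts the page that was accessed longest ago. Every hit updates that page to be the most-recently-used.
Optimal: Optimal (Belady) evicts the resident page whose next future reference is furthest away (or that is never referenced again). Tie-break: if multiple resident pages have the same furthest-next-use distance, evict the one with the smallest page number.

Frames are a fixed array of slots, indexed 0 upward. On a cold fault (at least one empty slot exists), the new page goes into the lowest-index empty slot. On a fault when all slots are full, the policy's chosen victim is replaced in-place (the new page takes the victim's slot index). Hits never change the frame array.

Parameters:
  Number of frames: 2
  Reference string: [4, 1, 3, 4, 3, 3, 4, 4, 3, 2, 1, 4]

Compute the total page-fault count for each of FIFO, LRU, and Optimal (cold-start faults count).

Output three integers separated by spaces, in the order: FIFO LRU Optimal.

Answer: 7 7 5

Derivation:
--- FIFO ---
  step 0: ref 4 -> FAULT, frames=[4,-] (faults so far: 1)
  step 1: ref 1 -> FAULT, frames=[4,1] (faults so far: 2)
  step 2: ref 3 -> FAULT, evict 4, frames=[3,1] (faults so far: 3)
  step 3: ref 4 -> FAULT, evict 1, frames=[3,4] (faults so far: 4)
  step 4: ref 3 -> HIT, frames=[3,4] (faults so far: 4)
  step 5: ref 3 -> HIT, frames=[3,4] (faults so far: 4)
  step 6: ref 4 -> HIT, frames=[3,4] (faults so far: 4)
  step 7: ref 4 -> HIT, frames=[3,4] (faults so far: 4)
  step 8: ref 3 -> HIT, frames=[3,4] (faults so far: 4)
  step 9: ref 2 -> FAULT, evict 3, frames=[2,4] (faults so far: 5)
  step 10: ref 1 -> FAULT, evict 4, frames=[2,1] (faults so far: 6)
  step 11: ref 4 -> FAULT, evict 2, frames=[4,1] (faults so far: 7)
  FIFO total faults: 7
--- LRU ---
  step 0: ref 4 -> FAULT, frames=[4,-] (faults so far: 1)
  step 1: ref 1 -> FAULT, frames=[4,1] (faults so far: 2)
  step 2: ref 3 -> FAULT, evict 4, frames=[3,1] (faults so far: 3)
  step 3: ref 4 -> FAULT, evict 1, frames=[3,4] (faults so far: 4)
  step 4: ref 3 -> HIT, frames=[3,4] (faults so far: 4)
  step 5: ref 3 -> HIT, frames=[3,4] (faults so far: 4)
  step 6: ref 4 -> HIT, frames=[3,4] (faults so far: 4)
  step 7: ref 4 -> HIT, frames=[3,4] (faults so far: 4)
  step 8: ref 3 -> HIT, frames=[3,4] (faults so far: 4)
  step 9: ref 2 -> FAULT, evict 4, frames=[3,2] (faults so far: 5)
  step 10: ref 1 -> FAULT, evict 3, frames=[1,2] (faults so far: 6)
  step 11: ref 4 -> FAULT, evict 2, frames=[1,4] (faults so far: 7)
  LRU total faults: 7
--- Optimal ---
  step 0: ref 4 -> FAULT, frames=[4,-] (faults so far: 1)
  step 1: ref 1 -> FAULT, frames=[4,1] (faults so far: 2)
  step 2: ref 3 -> FAULT, evict 1, frames=[4,3] (faults so far: 3)
  step 3: ref 4 -> HIT, frames=[4,3] (faults so far: 3)
  step 4: ref 3 -> HIT, frames=[4,3] (faults so far: 3)
  step 5: ref 3 -> HIT, frames=[4,3] (faults so far: 3)
  step 6: ref 4 -> HIT, frames=[4,3] (faults so far: 3)
  step 7: ref 4 -> HIT, frames=[4,3] (faults so far: 3)
  step 8: ref 3 -> HIT, frames=[4,3] (faults so far: 3)
  step 9: ref 2 -> FAULT, evict 3, frames=[4,2] (faults so far: 4)
  step 10: ref 1 -> FAULT, evict 2, frames=[4,1] (faults so far: 5)
  step 11: ref 4 -> HIT, frames=[4,1] (faults so far: 5)
  Optimal total faults: 5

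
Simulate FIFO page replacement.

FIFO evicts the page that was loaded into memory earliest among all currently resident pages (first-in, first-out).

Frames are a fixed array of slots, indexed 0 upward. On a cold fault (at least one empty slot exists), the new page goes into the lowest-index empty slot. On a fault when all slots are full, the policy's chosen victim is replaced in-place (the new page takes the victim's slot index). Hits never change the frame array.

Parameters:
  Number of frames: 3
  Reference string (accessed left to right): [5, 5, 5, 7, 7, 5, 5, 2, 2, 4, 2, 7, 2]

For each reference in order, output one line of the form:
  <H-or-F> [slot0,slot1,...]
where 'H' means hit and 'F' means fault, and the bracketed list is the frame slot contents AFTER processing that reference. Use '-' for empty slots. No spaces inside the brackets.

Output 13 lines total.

F [5,-,-]
H [5,-,-]
H [5,-,-]
F [5,7,-]
H [5,7,-]
H [5,7,-]
H [5,7,-]
F [5,7,2]
H [5,7,2]
F [4,7,2]
H [4,7,2]
H [4,7,2]
H [4,7,2]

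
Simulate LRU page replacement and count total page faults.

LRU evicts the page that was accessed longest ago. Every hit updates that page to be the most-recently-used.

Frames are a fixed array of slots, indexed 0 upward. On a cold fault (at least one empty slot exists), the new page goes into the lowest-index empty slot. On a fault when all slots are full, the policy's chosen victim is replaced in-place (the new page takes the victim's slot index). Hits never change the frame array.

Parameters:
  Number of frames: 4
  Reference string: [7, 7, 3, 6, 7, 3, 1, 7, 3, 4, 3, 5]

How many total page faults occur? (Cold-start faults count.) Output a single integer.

Step 0: ref 7 → FAULT, frames=[7,-,-,-]
Step 1: ref 7 → HIT, frames=[7,-,-,-]
Step 2: ref 3 → FAULT, frames=[7,3,-,-]
Step 3: ref 6 → FAULT, frames=[7,3,6,-]
Step 4: ref 7 → HIT, frames=[7,3,6,-]
Step 5: ref 3 → HIT, frames=[7,3,6,-]
Step 6: ref 1 → FAULT, frames=[7,3,6,1]
Step 7: ref 7 → HIT, frames=[7,3,6,1]
Step 8: ref 3 → HIT, frames=[7,3,6,1]
Step 9: ref 4 → FAULT (evict 6), frames=[7,3,4,1]
Step 10: ref 3 → HIT, frames=[7,3,4,1]
Step 11: ref 5 → FAULT (evict 1), frames=[7,3,4,5]
Total faults: 6

Answer: 6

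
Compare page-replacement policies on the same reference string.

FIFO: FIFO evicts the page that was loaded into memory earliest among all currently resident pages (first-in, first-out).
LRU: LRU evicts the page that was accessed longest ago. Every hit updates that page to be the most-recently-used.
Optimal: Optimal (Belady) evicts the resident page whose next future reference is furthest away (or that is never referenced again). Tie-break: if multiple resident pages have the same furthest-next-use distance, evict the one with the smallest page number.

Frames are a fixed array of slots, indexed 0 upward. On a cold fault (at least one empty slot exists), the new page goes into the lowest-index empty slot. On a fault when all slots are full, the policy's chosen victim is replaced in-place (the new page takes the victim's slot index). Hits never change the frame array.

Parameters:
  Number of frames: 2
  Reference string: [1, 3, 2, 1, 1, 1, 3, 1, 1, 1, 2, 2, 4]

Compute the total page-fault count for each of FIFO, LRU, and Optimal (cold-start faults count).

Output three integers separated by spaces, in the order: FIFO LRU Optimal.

Answer: 7 7 6

Derivation:
--- FIFO ---
  step 0: ref 1 -> FAULT, frames=[1,-] (faults so far: 1)
  step 1: ref 3 -> FAULT, frames=[1,3] (faults so far: 2)
  step 2: ref 2 -> FAULT, evict 1, frames=[2,3] (faults so far: 3)
  step 3: ref 1 -> FAULT, evict 3, frames=[2,1] (faults so far: 4)
  step 4: ref 1 -> HIT, frames=[2,1] (faults so far: 4)
  step 5: ref 1 -> HIT, frames=[2,1] (faults so far: 4)
  step 6: ref 3 -> FAULT, evict 2, frames=[3,1] (faults so far: 5)
  step 7: ref 1 -> HIT, frames=[3,1] (faults so far: 5)
  step 8: ref 1 -> HIT, frames=[3,1] (faults so far: 5)
  step 9: ref 1 -> HIT, frames=[3,1] (faults so far: 5)
  step 10: ref 2 -> FAULT, evict 1, frames=[3,2] (faults so far: 6)
  step 11: ref 2 -> HIT, frames=[3,2] (faults so far: 6)
  step 12: ref 4 -> FAULT, evict 3, frames=[4,2] (faults so far: 7)
  FIFO total faults: 7
--- LRU ---
  step 0: ref 1 -> FAULT, frames=[1,-] (faults so far: 1)
  step 1: ref 3 -> FAULT, frames=[1,3] (faults so far: 2)
  step 2: ref 2 -> FAULT, evict 1, frames=[2,3] (faults so far: 3)
  step 3: ref 1 -> FAULT, evict 3, frames=[2,1] (faults so far: 4)
  step 4: ref 1 -> HIT, frames=[2,1] (faults so far: 4)
  step 5: ref 1 -> HIT, frames=[2,1] (faults so far: 4)
  step 6: ref 3 -> FAULT, evict 2, frames=[3,1] (faults so far: 5)
  step 7: ref 1 -> HIT, frames=[3,1] (faults so far: 5)
  step 8: ref 1 -> HIT, frames=[3,1] (faults so far: 5)
  step 9: ref 1 -> HIT, frames=[3,1] (faults so far: 5)
  step 10: ref 2 -> FAULT, evict 3, frames=[2,1] (faults so far: 6)
  step 11: ref 2 -> HIT, frames=[2,1] (faults so far: 6)
  step 12: ref 4 -> FAULT, evict 1, frames=[2,4] (faults so far: 7)
  LRU total faults: 7
--- Optimal ---
  step 0: ref 1 -> FAULT, frames=[1,-] (faults so far: 1)
  step 1: ref 3 -> FAULT, frames=[1,3] (faults so far: 2)
  step 2: ref 2 -> FAULT, evict 3, frames=[1,2] (faults so far: 3)
  step 3: ref 1 -> HIT, frames=[1,2] (faults so far: 3)
  step 4: ref 1 -> HIT, frames=[1,2] (faults so far: 3)
  step 5: ref 1 -> HIT, frames=[1,2] (faults so far: 3)
  step 6: ref 3 -> FAULT, evict 2, frames=[1,3] (faults so far: 4)
  step 7: ref 1 -> HIT, frames=[1,3] (faults so far: 4)
  step 8: ref 1 -> HIT, frames=[1,3] (faults so far: 4)
  step 9: ref 1 -> HIT, frames=[1,3] (faults so far: 4)
  step 10: ref 2 -> FAULT, evict 1, frames=[2,3] (faults so far: 5)
  step 11: ref 2 -> HIT, frames=[2,3] (faults so far: 5)
  step 12: ref 4 -> FAULT, evict 2, frames=[4,3] (faults so far: 6)
  Optimal total faults: 6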